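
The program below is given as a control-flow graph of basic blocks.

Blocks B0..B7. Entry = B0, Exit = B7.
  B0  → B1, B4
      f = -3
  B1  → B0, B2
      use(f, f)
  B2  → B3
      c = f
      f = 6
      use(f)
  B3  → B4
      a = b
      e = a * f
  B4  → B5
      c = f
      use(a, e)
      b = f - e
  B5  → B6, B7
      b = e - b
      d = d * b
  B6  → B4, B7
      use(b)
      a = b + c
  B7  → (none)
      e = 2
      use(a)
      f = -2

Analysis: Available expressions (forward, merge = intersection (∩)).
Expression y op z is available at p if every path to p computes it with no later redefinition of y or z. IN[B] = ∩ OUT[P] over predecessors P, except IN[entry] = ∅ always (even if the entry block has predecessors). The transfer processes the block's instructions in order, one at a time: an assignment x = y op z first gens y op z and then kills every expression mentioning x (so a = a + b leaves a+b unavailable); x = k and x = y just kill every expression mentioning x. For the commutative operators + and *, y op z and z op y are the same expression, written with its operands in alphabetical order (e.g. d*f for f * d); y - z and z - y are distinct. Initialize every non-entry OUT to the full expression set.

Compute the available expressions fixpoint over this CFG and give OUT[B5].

Answer: {f-e}

Working:
Fixpoint table:
  B0: | IN={} | OUT={}
  B1: | IN={} | OUT={}
  B2: | IN={} | OUT={}
  B3: | IN={} | OUT={a*f}
  B4: | IN={} | OUT={f-e}
  B5: | IN={f-e} | OUT={f-e}
  B6: | IN={f-e} | OUT={b+c, f-e}
  B7: | IN={f-e} | OUT={}

Merge at B5: IN[B5] = OUT[B4] = {f-e}
Applying B5's transfer function to that IN value gives OUT[B5] (row B5 above).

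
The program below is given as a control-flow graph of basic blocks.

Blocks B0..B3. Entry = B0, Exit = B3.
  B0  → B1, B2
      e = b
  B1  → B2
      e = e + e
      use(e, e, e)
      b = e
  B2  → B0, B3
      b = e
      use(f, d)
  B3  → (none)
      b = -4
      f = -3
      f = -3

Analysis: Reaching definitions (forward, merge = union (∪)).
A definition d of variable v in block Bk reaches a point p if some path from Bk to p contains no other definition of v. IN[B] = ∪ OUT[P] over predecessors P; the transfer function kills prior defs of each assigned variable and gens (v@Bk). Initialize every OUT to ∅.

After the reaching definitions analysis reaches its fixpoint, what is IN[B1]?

Per-block solution:
  B0:   IN={b@B2, e@B0, e@B1}   OUT={b@B2, e@B0}
  B1:   IN={b@B2, e@B0}   OUT={b@B1, e@B1}
  B2:   IN={b@B1, b@B2, e@B0, e@B1}   OUT={b@B2, e@B0, e@B1}
  B3:   IN={b@B2, e@B0, e@B1}   OUT={b@B3, e@B0, e@B1, f@B3}

Merge at B1: IN[B1] = OUT[B0] = {b@B2, e@B0}

Answer: {b@B2, e@B0}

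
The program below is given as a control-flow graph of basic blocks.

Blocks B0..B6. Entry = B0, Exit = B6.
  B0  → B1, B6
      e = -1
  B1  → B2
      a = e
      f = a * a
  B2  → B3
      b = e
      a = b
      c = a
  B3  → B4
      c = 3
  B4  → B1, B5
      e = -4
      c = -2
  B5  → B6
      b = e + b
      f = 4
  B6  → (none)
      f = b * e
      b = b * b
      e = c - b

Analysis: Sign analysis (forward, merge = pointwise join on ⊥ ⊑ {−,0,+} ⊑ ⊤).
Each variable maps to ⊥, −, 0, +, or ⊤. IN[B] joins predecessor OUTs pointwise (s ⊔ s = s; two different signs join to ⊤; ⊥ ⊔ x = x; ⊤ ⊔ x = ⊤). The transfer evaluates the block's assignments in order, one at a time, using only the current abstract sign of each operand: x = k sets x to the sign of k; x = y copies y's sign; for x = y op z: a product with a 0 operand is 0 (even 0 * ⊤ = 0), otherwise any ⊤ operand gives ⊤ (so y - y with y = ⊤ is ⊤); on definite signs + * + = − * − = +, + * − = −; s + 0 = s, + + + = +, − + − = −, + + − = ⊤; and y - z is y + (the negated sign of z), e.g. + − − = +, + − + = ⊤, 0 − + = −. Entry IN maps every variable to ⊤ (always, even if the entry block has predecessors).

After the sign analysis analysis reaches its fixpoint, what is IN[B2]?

Answer: {a: -, b: ⊤, c: ⊤, d: ⊤, e: -, f: +}

Working:
Fixpoint table:
  B0:  IN=(all ⊤)  OUT={e:-; rest ⊤}
  B1:  IN={e:-; rest ⊤}  OUT={a:-, e:-, f:+; rest ⊤}
  B2:  IN={a:-, e:-, f:+; rest ⊤}  OUT={a:-, b:-, c:-, e:-, f:+; rest ⊤}
  B3:  IN={a:-, b:-, c:-, e:-, f:+; rest ⊤}  OUT={a:-, b:-, c:+, e:-, f:+; rest ⊤}
  B4:  IN={a:-, b:-, c:+, e:-, f:+; rest ⊤}  OUT={a:-, b:-, c:-, e:-, f:+; rest ⊤}
  B5:  IN={a:-, b:-, c:-, e:-, f:+; rest ⊤}  OUT={a:-, b:-, c:-, e:-, f:+; rest ⊤}
  B6:  IN={e:-; rest ⊤}  OUT=(all ⊤)

Merge at B2: IN[B2] = OUT[B1] = {a: -, b: ⊤, c: ⊤, d: ⊤, e: -, f: +}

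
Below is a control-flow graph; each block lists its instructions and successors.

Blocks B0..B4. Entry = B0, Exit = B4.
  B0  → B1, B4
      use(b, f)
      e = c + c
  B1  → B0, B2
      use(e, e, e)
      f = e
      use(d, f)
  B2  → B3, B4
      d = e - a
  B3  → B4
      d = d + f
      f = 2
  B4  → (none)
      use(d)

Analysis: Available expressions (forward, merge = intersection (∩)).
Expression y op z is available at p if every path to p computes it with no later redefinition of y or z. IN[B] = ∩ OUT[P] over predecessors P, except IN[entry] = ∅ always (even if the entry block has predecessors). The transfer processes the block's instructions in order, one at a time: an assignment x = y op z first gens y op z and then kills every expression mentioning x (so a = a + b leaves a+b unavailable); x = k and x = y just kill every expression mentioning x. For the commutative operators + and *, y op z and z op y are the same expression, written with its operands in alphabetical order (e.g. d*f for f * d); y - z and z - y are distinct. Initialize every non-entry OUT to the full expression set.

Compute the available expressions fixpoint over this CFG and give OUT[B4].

Converged values:
  B0:  IN={}  OUT={c+c}
  B1:  IN={c+c}  OUT={c+c}
  B2:  IN={c+c}  OUT={c+c, e-a}
  B3:  IN={c+c, e-a}  OUT={c+c, e-a}
  B4:  IN={c+c}  OUT={c+c}

Merge at B4: IN[B4] = OUT[B0] ∩ OUT[B2] ∩ OUT[B3] = {c+c}
Applying B4's transfer function to that IN value gives OUT[B4] (row B4 above).

Answer: {c+c}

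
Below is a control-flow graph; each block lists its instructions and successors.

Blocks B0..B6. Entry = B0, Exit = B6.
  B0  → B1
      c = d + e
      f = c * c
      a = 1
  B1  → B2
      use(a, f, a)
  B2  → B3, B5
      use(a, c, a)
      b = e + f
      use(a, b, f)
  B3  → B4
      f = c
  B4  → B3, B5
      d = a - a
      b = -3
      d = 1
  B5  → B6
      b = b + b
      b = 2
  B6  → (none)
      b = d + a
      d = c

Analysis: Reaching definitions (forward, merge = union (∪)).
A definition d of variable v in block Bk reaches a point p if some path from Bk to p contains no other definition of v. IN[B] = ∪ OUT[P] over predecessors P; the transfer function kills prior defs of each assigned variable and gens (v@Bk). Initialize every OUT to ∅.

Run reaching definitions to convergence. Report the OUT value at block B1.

Answer: {a@B0, c@B0, f@B0}

Derivation:
Converged values:
  B0:  IN={}  OUT={a@B0, c@B0, f@B0}
  B1:  IN={a@B0, c@B0, f@B0}  OUT={a@B0, c@B0, f@B0}
  B2:  IN={a@B0, c@B0, f@B0}  OUT={a@B0, b@B2, c@B0, f@B0}
  B3:  IN={a@B0, b@B2, b@B4, c@B0, d@B4, f@B0, f@B3}  OUT={a@B0, b@B2, b@B4, c@B0, d@B4, f@B3}
  B4:  IN={a@B0, b@B2, b@B4, c@B0, d@B4, f@B3}  OUT={a@B0, b@B4, c@B0, d@B4, f@B3}
  B5:  IN={a@B0, b@B2, b@B4, c@B0, d@B4, f@B0, f@B3}  OUT={a@B0, b@B5, c@B0, d@B4, f@B0, f@B3}
  B6:  IN={a@B0, b@B5, c@B0, d@B4, f@B0, f@B3}  OUT={a@B0, b@B6, c@B0, d@B6, f@B0, f@B3}

Merge at B1: IN[B1] = OUT[B0] = {a@B0, c@B0, f@B0}
Applying B1's transfer function to that IN value gives OUT[B1] (row B1 above).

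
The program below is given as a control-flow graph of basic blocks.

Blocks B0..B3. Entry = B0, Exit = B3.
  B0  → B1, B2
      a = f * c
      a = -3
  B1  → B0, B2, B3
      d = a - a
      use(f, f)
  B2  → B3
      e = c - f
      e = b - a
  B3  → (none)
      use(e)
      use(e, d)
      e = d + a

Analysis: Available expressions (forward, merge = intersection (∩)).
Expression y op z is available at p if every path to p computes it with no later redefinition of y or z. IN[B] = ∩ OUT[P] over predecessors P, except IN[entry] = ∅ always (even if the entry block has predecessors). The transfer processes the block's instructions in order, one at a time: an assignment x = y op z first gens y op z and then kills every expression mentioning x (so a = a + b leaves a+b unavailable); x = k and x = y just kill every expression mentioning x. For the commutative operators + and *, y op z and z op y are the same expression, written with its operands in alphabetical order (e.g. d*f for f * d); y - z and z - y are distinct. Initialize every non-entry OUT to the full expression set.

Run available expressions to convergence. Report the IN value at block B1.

Answer: {c*f}

Working:
Per-block solution:
  B0:  IN={}  OUT={c*f}
  B1:  IN={c*f}  OUT={a-a, c*f}
  B2:  IN={c*f}  OUT={b-a, c*f, c-f}
  B3:  IN={c*f}  OUT={a+d, c*f}

Merge at B1: IN[B1] = OUT[B0] = {c*f}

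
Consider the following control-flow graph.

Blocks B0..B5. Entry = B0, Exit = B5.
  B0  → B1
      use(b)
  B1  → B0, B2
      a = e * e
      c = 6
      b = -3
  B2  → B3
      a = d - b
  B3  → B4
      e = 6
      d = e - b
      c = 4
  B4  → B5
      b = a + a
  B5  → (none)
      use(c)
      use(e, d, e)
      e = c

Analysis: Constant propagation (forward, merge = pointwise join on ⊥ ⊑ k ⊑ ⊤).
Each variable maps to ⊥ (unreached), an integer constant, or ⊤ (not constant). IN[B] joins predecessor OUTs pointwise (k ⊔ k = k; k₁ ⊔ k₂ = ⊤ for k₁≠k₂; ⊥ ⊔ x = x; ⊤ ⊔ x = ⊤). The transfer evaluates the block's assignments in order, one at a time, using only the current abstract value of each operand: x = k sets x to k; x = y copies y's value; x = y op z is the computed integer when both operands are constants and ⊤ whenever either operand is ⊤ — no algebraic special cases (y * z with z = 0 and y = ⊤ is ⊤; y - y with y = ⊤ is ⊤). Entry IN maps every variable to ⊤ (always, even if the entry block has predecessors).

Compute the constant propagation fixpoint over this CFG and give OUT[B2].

Answer: {a: ⊤, b: -3, c: 6, d: ⊤, e: ⊤, f: ⊤}

Trace:
Fixpoint table:
  B0:  IN=(all ⊤)  OUT=(all ⊤)
  B1:  IN=(all ⊤)  OUT={b:-3, c:6; rest ⊤}
  B2:  IN={b:-3, c:6; rest ⊤}  OUT={b:-3, c:6; rest ⊤}
  B3:  IN={b:-3, c:6; rest ⊤}  OUT={b:-3, c:4, d:9, e:6; rest ⊤}
  B4:  IN={b:-3, c:4, d:9, e:6; rest ⊤}  OUT={c:4, d:9, e:6; rest ⊤}
  B5:  IN={c:4, d:9, e:6; rest ⊤}  OUT={c:4, d:9, e:4; rest ⊤}

Merge at B2: IN[B2] = OUT[B1] = {a: ⊤, b: -3, c: 6, d: ⊤, e: ⊤, f: ⊤}
Applying B2's transfer function to that IN value gives OUT[B2] (row B2 above).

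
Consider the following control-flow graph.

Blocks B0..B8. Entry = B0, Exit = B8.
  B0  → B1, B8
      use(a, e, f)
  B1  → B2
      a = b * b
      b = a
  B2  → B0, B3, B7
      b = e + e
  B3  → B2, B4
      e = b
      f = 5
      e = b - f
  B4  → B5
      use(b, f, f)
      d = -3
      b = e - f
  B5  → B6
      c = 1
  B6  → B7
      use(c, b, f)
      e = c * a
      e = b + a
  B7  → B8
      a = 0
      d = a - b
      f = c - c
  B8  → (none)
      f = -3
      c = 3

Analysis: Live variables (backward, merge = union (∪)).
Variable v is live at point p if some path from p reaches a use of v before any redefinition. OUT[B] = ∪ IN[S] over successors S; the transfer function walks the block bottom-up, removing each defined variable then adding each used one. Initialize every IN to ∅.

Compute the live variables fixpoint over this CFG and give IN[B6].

Converged values:
  B0:   IN={a, b, c, e, f}   OUT={b, c, e, f}
  B1:   IN={b, c, e, f}   OUT={a, c, e, f}
  B2:   IN={a, c, e, f}   OUT={a, b, c, e, f}
  B3:   IN={a, b, c}   OUT={a, b, c, e, f}
  B4:   IN={a, b, e, f}   OUT={a, b, f}
  B5:   IN={a, b, f}   OUT={a, b, c, f}
  B6:   IN={a, b, c, f}   OUT={b, c}
  B7:   IN={b, c}   OUT={}
  B8:   IN={}   OUT={}

Merge at B6: OUT[B6] = IN[B7] = {b, c}
Applying B6's transfer function to that OUT value gives IN[B6] (row B6 above).

Answer: {a, b, c, f}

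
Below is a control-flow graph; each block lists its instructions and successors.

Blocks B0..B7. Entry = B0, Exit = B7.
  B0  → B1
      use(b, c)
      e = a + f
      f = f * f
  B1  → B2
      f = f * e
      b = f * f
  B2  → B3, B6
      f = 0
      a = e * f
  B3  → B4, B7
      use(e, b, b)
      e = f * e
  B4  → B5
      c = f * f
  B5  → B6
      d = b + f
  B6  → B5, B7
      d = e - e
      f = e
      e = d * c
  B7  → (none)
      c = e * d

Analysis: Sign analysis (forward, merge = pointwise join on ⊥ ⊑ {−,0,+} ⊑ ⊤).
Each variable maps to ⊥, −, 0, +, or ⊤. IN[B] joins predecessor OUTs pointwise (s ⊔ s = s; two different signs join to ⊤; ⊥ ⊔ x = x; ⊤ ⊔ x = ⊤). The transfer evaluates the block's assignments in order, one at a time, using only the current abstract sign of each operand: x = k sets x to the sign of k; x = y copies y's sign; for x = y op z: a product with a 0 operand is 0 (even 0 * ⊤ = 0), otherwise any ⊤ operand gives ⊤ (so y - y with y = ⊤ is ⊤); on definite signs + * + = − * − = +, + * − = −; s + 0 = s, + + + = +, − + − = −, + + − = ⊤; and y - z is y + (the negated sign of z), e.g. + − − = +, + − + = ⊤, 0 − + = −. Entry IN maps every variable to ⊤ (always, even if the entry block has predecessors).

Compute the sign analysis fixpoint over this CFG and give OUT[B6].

Answer: {a: 0, b: ⊤, c: ⊤, d: ⊤, e: ⊤, f: ⊤}

Working:
Converged values:
  B0:   IN=(all ⊤)   OUT=(all ⊤)
  B1:   IN=(all ⊤)   OUT=(all ⊤)
  B2:   IN=(all ⊤)   OUT={a:0, f:0; rest ⊤}
  B3:   IN={a:0, f:0; rest ⊤}   OUT={a:0, e:0, f:0; rest ⊤}
  B4:   IN={a:0, e:0, f:0; rest ⊤}   OUT={a:0, c:0, e:0, f:0; rest ⊤}
  B5:   IN={a:0; rest ⊤}   OUT={a:0; rest ⊤}
  B6:   IN={a:0; rest ⊤}   OUT={a:0; rest ⊤}
  B7:   IN={a:0; rest ⊤}   OUT={a:0; rest ⊤}

Merge at B6: IN[B6] = OUT[B2] ⊔ OUT[B5] = {a: 0, b: ⊤, c: ⊤, d: ⊤, e: ⊤, f: ⊤}
Applying B6's transfer function to that IN value gives OUT[B6] (row B6 above).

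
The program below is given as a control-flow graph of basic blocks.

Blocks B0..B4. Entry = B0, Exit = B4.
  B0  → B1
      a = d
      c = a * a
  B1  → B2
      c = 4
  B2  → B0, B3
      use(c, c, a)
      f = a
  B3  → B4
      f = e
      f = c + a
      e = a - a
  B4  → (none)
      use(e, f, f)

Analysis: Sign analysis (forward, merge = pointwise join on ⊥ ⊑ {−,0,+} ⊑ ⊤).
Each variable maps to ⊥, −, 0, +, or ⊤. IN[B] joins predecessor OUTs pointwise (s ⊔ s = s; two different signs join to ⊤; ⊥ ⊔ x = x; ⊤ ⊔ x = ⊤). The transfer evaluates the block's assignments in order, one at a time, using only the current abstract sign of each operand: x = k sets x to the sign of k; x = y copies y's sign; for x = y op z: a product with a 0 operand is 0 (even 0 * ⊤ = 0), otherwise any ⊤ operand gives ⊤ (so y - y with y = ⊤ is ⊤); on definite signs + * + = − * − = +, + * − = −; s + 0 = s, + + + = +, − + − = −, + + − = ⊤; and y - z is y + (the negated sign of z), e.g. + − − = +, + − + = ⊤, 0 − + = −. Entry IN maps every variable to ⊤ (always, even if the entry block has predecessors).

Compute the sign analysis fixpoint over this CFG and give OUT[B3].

Answer: {a: ⊤, b: ⊤, c: +, d: ⊤, e: ⊤, f: ⊤}

Trace:
Per-block solution:
  B0:   IN=(all ⊤)   OUT=(all ⊤)
  B1:   IN=(all ⊤)   OUT={c:+; rest ⊤}
  B2:   IN={c:+; rest ⊤}   OUT={c:+; rest ⊤}
  B3:   IN={c:+; rest ⊤}   OUT={c:+; rest ⊤}
  B4:   IN={c:+; rest ⊤}   OUT={c:+; rest ⊤}

Merge at B3: IN[B3] = OUT[B2] = {a: ⊤, b: ⊤, c: +, d: ⊤, e: ⊤, f: ⊤}
Applying B3's transfer function to that IN value gives OUT[B3] (row B3 above).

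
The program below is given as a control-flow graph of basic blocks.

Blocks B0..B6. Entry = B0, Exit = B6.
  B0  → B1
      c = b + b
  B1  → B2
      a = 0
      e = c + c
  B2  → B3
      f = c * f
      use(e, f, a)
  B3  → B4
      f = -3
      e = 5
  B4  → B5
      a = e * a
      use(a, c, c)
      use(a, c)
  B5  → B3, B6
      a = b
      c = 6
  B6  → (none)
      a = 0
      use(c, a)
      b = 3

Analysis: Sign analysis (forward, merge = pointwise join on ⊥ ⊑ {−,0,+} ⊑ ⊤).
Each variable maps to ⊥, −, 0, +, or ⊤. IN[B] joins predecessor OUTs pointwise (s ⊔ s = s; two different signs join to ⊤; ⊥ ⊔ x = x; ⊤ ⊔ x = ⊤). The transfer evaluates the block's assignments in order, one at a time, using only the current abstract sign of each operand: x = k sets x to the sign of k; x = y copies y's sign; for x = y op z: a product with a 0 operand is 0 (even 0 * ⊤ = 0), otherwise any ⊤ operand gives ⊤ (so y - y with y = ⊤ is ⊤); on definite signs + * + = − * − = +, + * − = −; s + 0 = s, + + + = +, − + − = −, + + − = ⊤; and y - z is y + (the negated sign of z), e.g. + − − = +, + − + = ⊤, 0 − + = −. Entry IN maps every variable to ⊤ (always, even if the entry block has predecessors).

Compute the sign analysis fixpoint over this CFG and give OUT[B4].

Converged values:
  B0:   IN=(all ⊤)   OUT=(all ⊤)
  B1:   IN=(all ⊤)   OUT={a:0; rest ⊤}
  B2:   IN={a:0; rest ⊤}   OUT={a:0; rest ⊤}
  B3:   IN=(all ⊤)   OUT={e:+, f:-; rest ⊤}
  B4:   IN={e:+, f:-; rest ⊤}   OUT={e:+, f:-; rest ⊤}
  B5:   IN={e:+, f:-; rest ⊤}   OUT={c:+, e:+, f:-; rest ⊤}
  B6:   IN={c:+, e:+, f:-; rest ⊤}   OUT={a:0, b:+, c:+, e:+, f:-; rest ⊤}

Merge at B4: IN[B4] = OUT[B3] = {a: ⊤, b: ⊤, c: ⊤, d: ⊤, e: +, f: -}
Applying B4's transfer function to that IN value gives OUT[B4] (row B4 above).

Answer: {a: ⊤, b: ⊤, c: ⊤, d: ⊤, e: +, f: -}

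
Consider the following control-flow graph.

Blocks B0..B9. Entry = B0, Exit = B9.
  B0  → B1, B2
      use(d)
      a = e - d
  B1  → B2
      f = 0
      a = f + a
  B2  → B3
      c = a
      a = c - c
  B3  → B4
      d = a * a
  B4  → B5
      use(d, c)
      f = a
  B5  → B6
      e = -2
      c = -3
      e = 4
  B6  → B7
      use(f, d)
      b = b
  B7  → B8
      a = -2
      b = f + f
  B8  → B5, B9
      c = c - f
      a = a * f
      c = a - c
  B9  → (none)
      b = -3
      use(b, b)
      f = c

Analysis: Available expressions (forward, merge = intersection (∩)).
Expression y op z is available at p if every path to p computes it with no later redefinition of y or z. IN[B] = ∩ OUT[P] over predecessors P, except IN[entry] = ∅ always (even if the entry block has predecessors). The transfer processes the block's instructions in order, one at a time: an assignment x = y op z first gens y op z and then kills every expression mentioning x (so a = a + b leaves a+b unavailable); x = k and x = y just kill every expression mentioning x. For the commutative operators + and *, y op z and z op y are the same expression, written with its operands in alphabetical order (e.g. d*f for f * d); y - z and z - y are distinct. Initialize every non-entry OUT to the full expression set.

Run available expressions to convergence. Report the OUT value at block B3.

Converged values:
  B0:   IN={}   OUT={e-d}
  B1:   IN={e-d}   OUT={e-d}
  B2:   IN={e-d}   OUT={c-c, e-d}
  B3:   IN={c-c, e-d}   OUT={a*a, c-c}
  B4:   IN={a*a, c-c}   OUT={a*a, c-c}
  B5:   IN={}   OUT={}
  B6:   IN={}   OUT={}
  B7:   IN={}   OUT={f+f}
  B8:   IN={f+f}   OUT={f+f}
  B9:   IN={f+f}   OUT={}

Merge at B3: IN[B3] = OUT[B2] = {c-c, e-d}
Applying B3's transfer function to that IN value gives OUT[B3] (row B3 above).

Answer: {a*a, c-c}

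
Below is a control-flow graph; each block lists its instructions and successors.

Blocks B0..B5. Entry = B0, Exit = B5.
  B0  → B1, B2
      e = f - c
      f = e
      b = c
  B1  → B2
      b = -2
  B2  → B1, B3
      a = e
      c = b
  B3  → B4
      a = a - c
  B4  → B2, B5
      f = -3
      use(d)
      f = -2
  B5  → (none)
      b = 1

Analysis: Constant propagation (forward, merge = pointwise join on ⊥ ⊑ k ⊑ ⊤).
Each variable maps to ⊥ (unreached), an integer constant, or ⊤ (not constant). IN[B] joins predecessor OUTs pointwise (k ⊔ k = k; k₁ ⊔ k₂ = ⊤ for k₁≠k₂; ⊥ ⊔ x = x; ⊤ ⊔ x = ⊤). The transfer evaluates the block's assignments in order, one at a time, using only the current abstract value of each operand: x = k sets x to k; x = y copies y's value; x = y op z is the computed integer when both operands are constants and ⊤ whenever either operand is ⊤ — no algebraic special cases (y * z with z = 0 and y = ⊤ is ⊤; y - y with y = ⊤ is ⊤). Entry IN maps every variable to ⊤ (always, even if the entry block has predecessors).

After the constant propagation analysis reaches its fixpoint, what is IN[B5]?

Answer: {a: ⊤, b: ⊤, c: ⊤, d: ⊤, e: ⊤, f: -2}

Working:
Per-block solution:
  B0:   IN=(all ⊤)   OUT=(all ⊤)
  B1:   IN=(all ⊤)   OUT={b:-2; rest ⊤}
  B2:   IN=(all ⊤)   OUT=(all ⊤)
  B3:   IN=(all ⊤)   OUT=(all ⊤)
  B4:   IN=(all ⊤)   OUT={f:-2; rest ⊤}
  B5:   IN={f:-2; rest ⊤}   OUT={b:1, f:-2; rest ⊤}

Merge at B5: IN[B5] = OUT[B4] = {a: ⊤, b: ⊤, c: ⊤, d: ⊤, e: ⊤, f: -2}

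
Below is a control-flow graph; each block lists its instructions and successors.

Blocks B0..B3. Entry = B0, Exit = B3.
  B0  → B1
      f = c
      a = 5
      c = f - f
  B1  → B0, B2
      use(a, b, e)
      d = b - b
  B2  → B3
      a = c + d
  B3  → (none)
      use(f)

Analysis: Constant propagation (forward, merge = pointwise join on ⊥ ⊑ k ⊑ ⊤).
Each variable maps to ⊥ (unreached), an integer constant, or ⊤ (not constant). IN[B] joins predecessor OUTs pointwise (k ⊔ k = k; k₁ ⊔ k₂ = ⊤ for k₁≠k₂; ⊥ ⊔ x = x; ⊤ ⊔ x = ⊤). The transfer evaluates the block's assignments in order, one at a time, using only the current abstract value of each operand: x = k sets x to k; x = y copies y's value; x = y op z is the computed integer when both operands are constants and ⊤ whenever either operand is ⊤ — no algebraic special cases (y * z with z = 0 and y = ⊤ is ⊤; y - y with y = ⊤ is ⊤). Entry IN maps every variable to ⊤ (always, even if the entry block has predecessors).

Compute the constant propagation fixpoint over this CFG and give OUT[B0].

Per-block solution:
  B0:  IN=(all ⊤)  OUT={a:5; rest ⊤}
  B1:  IN={a:5; rest ⊤}  OUT={a:5; rest ⊤}
  B2:  IN={a:5; rest ⊤}  OUT=(all ⊤)
  B3:  IN=(all ⊤)  OUT=(all ⊤)

Merge at B0 (entry node, so the boundary value (all ⊤) is joined with the incoming edge(s)): IN[B0] = (all ⊤) ⊔ OUT[B1] = {a: ⊤, b: ⊤, c: ⊤, d: ⊤, e: ⊤, f: ⊤}
Applying B0's transfer function to that IN value gives OUT[B0] (row B0 above).

Answer: {a: 5, b: ⊤, c: ⊤, d: ⊤, e: ⊤, f: ⊤}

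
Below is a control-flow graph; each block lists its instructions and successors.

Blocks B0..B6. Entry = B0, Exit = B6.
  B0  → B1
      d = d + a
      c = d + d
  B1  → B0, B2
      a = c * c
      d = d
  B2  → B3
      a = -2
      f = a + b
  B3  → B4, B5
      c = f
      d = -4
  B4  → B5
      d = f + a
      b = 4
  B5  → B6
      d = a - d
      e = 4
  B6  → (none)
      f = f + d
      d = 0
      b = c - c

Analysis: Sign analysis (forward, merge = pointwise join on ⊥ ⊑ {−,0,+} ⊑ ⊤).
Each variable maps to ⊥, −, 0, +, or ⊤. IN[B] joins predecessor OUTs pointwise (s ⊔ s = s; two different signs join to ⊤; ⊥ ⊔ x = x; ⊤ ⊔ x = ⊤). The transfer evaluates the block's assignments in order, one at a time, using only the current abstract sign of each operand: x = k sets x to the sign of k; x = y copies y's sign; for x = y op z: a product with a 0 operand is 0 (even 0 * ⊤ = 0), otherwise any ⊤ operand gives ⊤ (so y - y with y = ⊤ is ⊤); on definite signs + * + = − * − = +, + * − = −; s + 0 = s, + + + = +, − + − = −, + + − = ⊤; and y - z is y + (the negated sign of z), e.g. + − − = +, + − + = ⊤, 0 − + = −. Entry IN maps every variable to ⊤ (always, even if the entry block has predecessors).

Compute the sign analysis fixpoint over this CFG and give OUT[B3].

Answer: {a: -, b: ⊤, c: ⊤, d: -, e: ⊤, f: ⊤}

Working:
Per-block solution:
  B0: | IN=(all ⊤) | OUT=(all ⊤)
  B1: | IN=(all ⊤) | OUT=(all ⊤)
  B2: | IN=(all ⊤) | OUT={a:-; rest ⊤}
  B3: | IN={a:-; rest ⊤} | OUT={a:-, d:-; rest ⊤}
  B4: | IN={a:-, d:-; rest ⊤} | OUT={a:-, b:+; rest ⊤}
  B5: | IN={a:-; rest ⊤} | OUT={a:-, e:+; rest ⊤}
  B6: | IN={a:-, e:+; rest ⊤} | OUT={a:-, d:0, e:+; rest ⊤}

Merge at B3: IN[B3] = OUT[B2] = {a: -, b: ⊤, c: ⊤, d: ⊤, e: ⊤, f: ⊤}
Applying B3's transfer function to that IN value gives OUT[B3] (row B3 above).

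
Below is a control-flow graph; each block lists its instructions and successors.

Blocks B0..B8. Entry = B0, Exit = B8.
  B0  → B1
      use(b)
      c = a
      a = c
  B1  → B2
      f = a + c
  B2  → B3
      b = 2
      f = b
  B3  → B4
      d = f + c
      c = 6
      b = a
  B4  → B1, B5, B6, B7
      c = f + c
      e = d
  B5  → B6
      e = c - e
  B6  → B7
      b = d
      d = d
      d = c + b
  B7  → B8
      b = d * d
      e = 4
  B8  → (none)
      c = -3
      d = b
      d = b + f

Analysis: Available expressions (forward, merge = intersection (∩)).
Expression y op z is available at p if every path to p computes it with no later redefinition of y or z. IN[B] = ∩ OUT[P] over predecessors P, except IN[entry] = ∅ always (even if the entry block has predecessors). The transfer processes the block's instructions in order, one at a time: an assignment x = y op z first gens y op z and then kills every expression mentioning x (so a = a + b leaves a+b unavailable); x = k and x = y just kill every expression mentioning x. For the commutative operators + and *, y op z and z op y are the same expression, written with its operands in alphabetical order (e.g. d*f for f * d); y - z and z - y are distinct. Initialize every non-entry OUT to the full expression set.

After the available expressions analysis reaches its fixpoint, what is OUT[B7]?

Answer: {d*d}

Derivation:
Per-block solution:
  B0: | IN={} | OUT={}
  B1: | IN={} | OUT={a+c}
  B2: | IN={a+c} | OUT={a+c}
  B3: | IN={a+c} | OUT={}
  B4: | IN={} | OUT={}
  B5: | IN={} | OUT={}
  B6: | IN={} | OUT={b+c}
  B7: | IN={} | OUT={d*d}
  B8: | IN={d*d} | OUT={b+f}

Merge at B7: IN[B7] = OUT[B4] ∩ OUT[B6] = {}
Applying B7's transfer function to that IN value gives OUT[B7] (row B7 above).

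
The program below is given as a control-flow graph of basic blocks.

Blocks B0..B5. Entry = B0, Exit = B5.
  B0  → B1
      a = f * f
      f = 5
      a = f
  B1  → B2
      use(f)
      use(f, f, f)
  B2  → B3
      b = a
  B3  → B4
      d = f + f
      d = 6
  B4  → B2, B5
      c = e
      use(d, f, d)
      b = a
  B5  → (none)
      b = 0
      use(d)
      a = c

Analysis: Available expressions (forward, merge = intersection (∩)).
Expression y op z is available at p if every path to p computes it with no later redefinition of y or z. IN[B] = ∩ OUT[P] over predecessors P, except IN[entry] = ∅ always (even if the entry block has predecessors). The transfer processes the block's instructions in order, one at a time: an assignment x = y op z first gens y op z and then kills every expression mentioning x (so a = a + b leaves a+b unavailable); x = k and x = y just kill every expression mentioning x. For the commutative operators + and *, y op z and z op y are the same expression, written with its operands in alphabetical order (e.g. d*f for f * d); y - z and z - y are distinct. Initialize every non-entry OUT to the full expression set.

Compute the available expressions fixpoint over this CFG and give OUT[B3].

Fixpoint table:
  B0:   IN={}   OUT={}
  B1:   IN={}   OUT={}
  B2:   IN={}   OUT={}
  B3:   IN={}   OUT={f+f}
  B4:   IN={f+f}   OUT={f+f}
  B5:   IN={f+f}   OUT={f+f}

Merge at B3: IN[B3] = OUT[B2] = {}
Applying B3's transfer function to that IN value gives OUT[B3] (row B3 above).

Answer: {f+f}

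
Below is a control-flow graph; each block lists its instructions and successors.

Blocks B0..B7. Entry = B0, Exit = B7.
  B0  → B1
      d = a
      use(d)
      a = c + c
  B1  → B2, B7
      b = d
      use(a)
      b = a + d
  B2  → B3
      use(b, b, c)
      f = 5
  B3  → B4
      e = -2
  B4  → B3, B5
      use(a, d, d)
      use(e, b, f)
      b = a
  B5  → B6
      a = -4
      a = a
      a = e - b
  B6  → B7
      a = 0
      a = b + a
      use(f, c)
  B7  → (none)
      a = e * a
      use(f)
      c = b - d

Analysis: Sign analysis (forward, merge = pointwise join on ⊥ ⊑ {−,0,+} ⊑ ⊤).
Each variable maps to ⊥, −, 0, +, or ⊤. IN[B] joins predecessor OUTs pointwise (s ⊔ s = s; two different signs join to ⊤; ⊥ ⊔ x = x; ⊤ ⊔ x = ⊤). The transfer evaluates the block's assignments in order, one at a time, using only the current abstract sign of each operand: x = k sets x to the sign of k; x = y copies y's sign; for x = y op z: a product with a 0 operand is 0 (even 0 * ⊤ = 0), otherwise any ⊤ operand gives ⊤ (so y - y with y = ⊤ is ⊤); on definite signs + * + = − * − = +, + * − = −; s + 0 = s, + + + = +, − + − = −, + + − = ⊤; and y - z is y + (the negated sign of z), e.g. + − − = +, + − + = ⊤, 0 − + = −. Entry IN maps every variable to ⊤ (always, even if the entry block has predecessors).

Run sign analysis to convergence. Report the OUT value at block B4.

Converged values:
  B0: | IN=(all ⊤) | OUT=(all ⊤)
  B1: | IN=(all ⊤) | OUT=(all ⊤)
  B2: | IN=(all ⊤) | OUT={f:+; rest ⊤}
  B3: | IN={f:+; rest ⊤} | OUT={e:-, f:+; rest ⊤}
  B4: | IN={e:-, f:+; rest ⊤} | OUT={e:-, f:+; rest ⊤}
  B5: | IN={e:-, f:+; rest ⊤} | OUT={e:-, f:+; rest ⊤}
  B6: | IN={e:-, f:+; rest ⊤} | OUT={e:-, f:+; rest ⊤}
  B7: | IN=(all ⊤) | OUT=(all ⊤)

Merge at B4: IN[B4] = OUT[B3] = {a: ⊤, b: ⊤, c: ⊤, d: ⊤, e: -, f: +}
Applying B4's transfer function to that IN value gives OUT[B4] (row B4 above).

Answer: {a: ⊤, b: ⊤, c: ⊤, d: ⊤, e: -, f: +}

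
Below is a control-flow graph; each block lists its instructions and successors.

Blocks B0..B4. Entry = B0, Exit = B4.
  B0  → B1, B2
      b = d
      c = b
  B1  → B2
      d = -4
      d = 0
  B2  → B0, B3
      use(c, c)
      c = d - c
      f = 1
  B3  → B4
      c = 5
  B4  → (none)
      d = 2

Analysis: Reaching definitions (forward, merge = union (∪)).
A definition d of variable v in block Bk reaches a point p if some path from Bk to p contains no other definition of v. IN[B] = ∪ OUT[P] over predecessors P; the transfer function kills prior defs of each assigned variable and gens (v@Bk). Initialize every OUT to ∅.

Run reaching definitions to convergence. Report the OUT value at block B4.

Answer: {b@B0, c@B3, d@B4, f@B2}

Derivation:
Fixpoint table:
  B0:  IN={b@B0, c@B2, d@B1, f@B2}  OUT={b@B0, c@B0, d@B1, f@B2}
  B1:  IN={b@B0, c@B0, d@B1, f@B2}  OUT={b@B0, c@B0, d@B1, f@B2}
  B2:  IN={b@B0, c@B0, d@B1, f@B2}  OUT={b@B0, c@B2, d@B1, f@B2}
  B3:  IN={b@B0, c@B2, d@B1, f@B2}  OUT={b@B0, c@B3, d@B1, f@B2}
  B4:  IN={b@B0, c@B3, d@B1, f@B2}  OUT={b@B0, c@B3, d@B4, f@B2}

Merge at B4: IN[B4] = OUT[B3] = {b@B0, c@B3, d@B1, f@B2}
Applying B4's transfer function to that IN value gives OUT[B4] (row B4 above).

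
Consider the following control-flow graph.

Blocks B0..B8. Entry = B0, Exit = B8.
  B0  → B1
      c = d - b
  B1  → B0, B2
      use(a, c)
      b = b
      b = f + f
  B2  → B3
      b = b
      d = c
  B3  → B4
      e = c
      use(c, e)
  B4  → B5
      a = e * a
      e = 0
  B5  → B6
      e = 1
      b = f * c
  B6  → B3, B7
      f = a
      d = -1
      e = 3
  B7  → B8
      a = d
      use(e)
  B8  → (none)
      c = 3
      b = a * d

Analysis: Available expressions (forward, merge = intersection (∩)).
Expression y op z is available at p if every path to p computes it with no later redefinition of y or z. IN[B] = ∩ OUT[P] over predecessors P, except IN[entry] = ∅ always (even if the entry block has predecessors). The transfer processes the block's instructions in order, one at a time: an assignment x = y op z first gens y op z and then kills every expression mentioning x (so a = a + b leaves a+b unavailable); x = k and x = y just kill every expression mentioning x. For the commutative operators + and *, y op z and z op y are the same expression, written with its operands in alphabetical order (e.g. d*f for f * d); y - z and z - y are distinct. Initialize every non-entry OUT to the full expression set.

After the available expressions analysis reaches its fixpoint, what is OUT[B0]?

Converged values:
  B0:   IN={}   OUT={d-b}
  B1:   IN={d-b}   OUT={f+f}
  B2:   IN={f+f}   OUT={f+f}
  B3:   IN={}   OUT={}
  B4:   IN={}   OUT={}
  B5:   IN={}   OUT={c*f}
  B6:   IN={c*f}   OUT={}
  B7:   IN={}   OUT={}
  B8:   IN={}   OUT={a*d}

Merge at B0 (entry node, so the boundary value {} is joined with the incoming edge(s)): IN[B0] = {} ∩ OUT[B1] = {}
Applying B0's transfer function to that IN value gives OUT[B0] (row B0 above).

Answer: {d-b}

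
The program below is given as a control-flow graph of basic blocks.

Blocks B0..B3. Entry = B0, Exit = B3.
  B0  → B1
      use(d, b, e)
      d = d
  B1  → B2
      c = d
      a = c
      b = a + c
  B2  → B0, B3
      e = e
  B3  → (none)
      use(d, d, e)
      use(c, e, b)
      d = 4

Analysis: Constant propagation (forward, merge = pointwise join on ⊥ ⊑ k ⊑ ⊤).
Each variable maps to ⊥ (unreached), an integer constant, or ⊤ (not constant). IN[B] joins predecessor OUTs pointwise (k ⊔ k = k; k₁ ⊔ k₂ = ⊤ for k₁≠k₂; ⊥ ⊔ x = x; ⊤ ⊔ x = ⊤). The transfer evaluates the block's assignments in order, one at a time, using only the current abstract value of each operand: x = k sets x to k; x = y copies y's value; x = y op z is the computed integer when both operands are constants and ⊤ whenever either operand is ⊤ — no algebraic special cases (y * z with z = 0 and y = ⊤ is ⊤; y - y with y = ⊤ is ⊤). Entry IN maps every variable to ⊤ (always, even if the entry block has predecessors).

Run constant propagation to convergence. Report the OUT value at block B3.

Per-block solution:
  B0:  IN=(all ⊤)  OUT=(all ⊤)
  B1:  IN=(all ⊤)  OUT=(all ⊤)
  B2:  IN=(all ⊤)  OUT=(all ⊤)
  B3:  IN=(all ⊤)  OUT={d:4; rest ⊤}

Merge at B3: IN[B3] = OUT[B2] = {a: ⊤, b: ⊤, c: ⊤, d: ⊤, e: ⊤, f: ⊤}
Applying B3's transfer function to that IN value gives OUT[B3] (row B3 above).

Answer: {a: ⊤, b: ⊤, c: ⊤, d: 4, e: ⊤, f: ⊤}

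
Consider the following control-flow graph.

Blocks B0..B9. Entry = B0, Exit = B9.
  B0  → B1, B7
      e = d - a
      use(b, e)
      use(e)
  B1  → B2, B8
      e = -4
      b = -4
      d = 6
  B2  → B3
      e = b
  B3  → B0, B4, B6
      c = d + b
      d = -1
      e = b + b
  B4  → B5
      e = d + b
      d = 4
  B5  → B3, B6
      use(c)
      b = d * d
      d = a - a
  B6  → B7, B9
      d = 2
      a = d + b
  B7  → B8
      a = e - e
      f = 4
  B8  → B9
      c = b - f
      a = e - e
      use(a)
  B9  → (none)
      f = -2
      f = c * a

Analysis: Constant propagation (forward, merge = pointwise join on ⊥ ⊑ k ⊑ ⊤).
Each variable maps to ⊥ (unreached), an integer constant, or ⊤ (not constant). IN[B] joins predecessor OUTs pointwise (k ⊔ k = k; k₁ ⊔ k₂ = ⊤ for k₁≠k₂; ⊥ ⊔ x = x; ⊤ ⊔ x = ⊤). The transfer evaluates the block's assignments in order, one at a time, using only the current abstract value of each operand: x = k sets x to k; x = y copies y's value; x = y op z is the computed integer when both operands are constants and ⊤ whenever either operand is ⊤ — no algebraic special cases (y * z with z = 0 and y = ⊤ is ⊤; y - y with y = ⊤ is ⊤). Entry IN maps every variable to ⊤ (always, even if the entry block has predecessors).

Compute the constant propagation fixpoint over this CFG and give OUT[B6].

Per-block solution:
  B0:   IN=(all ⊤)   OUT=(all ⊤)
  B1:   IN=(all ⊤)   OUT={b:-4, d:6, e:-4; rest ⊤}
  B2:   IN={b:-4, d:6, e:-4; rest ⊤}   OUT={b:-4, d:6, e:-4; rest ⊤}
  B3:   IN=(all ⊤)   OUT={d:-1; rest ⊤}
  B4:   IN={d:-1; rest ⊤}   OUT={d:4; rest ⊤}
  B5:   IN={d:4; rest ⊤}   OUT={b:16; rest ⊤}
  B6:   IN=(all ⊤)   OUT={d:2; rest ⊤}
  B7:   IN=(all ⊤)   OUT={f:4; rest ⊤}
  B8:   IN=(all ⊤)   OUT=(all ⊤)
  B9:   IN=(all ⊤)   OUT=(all ⊤)

Merge at B6: IN[B6] = OUT[B3] ⊔ OUT[B5] = {a: ⊤, b: ⊤, c: ⊤, d: ⊤, e: ⊤, f: ⊤}
Applying B6's transfer function to that IN value gives OUT[B6] (row B6 above).

Answer: {a: ⊤, b: ⊤, c: ⊤, d: 2, e: ⊤, f: ⊤}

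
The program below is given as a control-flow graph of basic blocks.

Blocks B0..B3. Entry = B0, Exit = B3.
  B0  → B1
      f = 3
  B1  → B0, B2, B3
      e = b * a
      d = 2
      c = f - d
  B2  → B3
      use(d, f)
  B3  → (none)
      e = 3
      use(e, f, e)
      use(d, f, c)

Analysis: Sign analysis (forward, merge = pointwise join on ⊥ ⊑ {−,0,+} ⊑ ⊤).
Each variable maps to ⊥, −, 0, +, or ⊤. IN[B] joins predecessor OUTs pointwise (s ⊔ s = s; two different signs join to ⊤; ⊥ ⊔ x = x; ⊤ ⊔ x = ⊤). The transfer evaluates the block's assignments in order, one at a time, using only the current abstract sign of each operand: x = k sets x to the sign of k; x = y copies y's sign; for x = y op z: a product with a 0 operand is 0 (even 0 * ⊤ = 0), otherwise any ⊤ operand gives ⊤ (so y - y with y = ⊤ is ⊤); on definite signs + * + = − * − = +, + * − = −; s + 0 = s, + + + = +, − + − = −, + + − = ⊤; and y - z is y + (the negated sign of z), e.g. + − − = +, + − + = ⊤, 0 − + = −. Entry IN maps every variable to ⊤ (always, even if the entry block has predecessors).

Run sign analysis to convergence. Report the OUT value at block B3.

Answer: {a: ⊤, b: ⊤, c: ⊤, d: +, e: +, f: +}

Derivation:
Converged values:
  B0: | IN=(all ⊤) | OUT={f:+; rest ⊤}
  B1: | IN={f:+; rest ⊤} | OUT={d:+, f:+; rest ⊤}
  B2: | IN={d:+, f:+; rest ⊤} | OUT={d:+, f:+; rest ⊤}
  B3: | IN={d:+, f:+; rest ⊤} | OUT={d:+, e:+, f:+; rest ⊤}

Merge at B3: IN[B3] = OUT[B1] ⊔ OUT[B2] = {a: ⊤, b: ⊤, c: ⊤, d: +, e: ⊤, f: +}
Applying B3's transfer function to that IN value gives OUT[B3] (row B3 above).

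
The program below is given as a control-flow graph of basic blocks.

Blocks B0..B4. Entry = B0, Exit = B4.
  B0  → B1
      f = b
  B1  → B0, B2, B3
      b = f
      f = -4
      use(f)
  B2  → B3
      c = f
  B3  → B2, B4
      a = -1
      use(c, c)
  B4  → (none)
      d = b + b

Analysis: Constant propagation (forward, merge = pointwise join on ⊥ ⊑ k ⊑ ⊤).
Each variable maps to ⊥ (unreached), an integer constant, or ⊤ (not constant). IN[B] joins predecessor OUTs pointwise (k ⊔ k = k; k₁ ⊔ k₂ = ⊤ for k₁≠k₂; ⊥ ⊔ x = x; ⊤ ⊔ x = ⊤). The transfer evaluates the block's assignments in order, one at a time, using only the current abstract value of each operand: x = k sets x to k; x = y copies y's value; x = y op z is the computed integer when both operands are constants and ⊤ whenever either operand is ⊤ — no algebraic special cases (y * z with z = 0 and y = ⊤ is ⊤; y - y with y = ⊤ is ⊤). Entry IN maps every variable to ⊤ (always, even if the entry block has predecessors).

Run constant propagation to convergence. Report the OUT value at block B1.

Answer: {a: ⊤, b: ⊤, c: ⊤, d: ⊤, e: ⊤, f: -4}

Derivation:
Per-block solution:
  B0: | IN=(all ⊤) | OUT=(all ⊤)
  B1: | IN=(all ⊤) | OUT={f:-4; rest ⊤}
  B2: | IN={f:-4; rest ⊤} | OUT={c:-4, f:-4; rest ⊤}
  B3: | IN={f:-4; rest ⊤} | OUT={a:-1, f:-4; rest ⊤}
  B4: | IN={a:-1, f:-4; rest ⊤} | OUT={a:-1, f:-4; rest ⊤}

Merge at B1: IN[B1] = OUT[B0] = {a: ⊤, b: ⊤, c: ⊤, d: ⊤, e: ⊤, f: ⊤}
Applying B1's transfer function to that IN value gives OUT[B1] (row B1 above).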